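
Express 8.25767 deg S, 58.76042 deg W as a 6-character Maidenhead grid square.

GI01or

Add 180° to longitude and 90° to latitude: 121.2396, 81.7423.
Field: lon ⌊121.2396/20⌋ = 6 → G; lat ⌊81.7423/10⌋ = 8 → I.
Square: lon ⌊1.2396/2⌋ = 0; lat ⌊1.7423/1⌋ = 1.
Subsquare: lon ⌊1.2396/0.0833333⌋ = 14 → o; lat ⌊0.7423/0.0416667⌋ = 17 → r.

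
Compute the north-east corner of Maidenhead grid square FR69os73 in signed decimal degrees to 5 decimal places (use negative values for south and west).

Field F=5, R=17: +5·20° lon, +17·10° lat → SW at lon -80°, lat 80°.
Square 6, 9: +6·2° lon, +9·1° lat → SW at lon -68°, lat 89°.
Subsquare o=14, s=18: +14·0.0833333° lon, +18·0.0416667° lat → SW at lon -66.8333°, lat 89.75°.
Extended square 7, 3: +7·0.00833333° lon, +3·0.00416667° lat → SW at lon -66.775°, lat 89.7625°.
Cell spans 0.00833333° lon × 0.00416667° lat. NE corner is SW corner plus one full cell.
latitude 89.76667, longitude -66.76667.

89.76667, -66.76667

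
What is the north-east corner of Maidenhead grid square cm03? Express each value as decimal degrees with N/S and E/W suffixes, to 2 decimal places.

34.00° N, 138.00° W

Field C=2, M=12: +2·20° lon, +12·10° lat → SW at lon -140°, lat 30°.
Square 0, 3: +0·2° lon, +3·1° lat → SW at lon -140°, lat 33°.
Cell spans 2° lon × 1° lat. NE corner is SW corner plus one full cell.
latitude 34.00° N, longitude 138.00° W.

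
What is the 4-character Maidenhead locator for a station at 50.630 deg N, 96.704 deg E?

NO80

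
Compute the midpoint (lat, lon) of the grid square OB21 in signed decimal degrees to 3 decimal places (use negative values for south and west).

-78.500, 105.000

Field O=14, B=1: +14·20° lon, +1·10° lat → SW at lon 100°, lat -80°.
Square 2, 1: +2·2° lon, +1·1° lat → SW at lon 104°, lat -79°.
Cell spans 2° lon × 1° lat. Centre is SW corner plus half of each.
latitude -78.500, longitude 105.000.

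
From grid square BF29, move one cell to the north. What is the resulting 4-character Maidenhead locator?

BG20

Latitude square 9; +1 → 10, wraps to 0, carry into field.
Latitude field F = 5; +1 → 6 = G.
The longitude characters are unchanged.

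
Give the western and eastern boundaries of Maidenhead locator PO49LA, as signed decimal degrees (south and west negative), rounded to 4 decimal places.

128.9167, 129.0000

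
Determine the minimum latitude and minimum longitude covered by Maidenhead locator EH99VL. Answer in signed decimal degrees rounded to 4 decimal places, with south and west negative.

-10.5417, -80.2500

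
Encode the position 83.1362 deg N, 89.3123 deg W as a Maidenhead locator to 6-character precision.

ER53id

Add 180° to longitude and 90° to latitude: 90.6877, 173.1362.
Field: 90.6877/20 → 4 → E, 173.1362/10 → 17 → R; chars ER.
Square: 10.6877/2 → 5, 3.1362/1 → 3; chars 53.
Subsquare: 0.6877/0.0833333 → 8 → i, 0.1362/0.0416667 → 3 → d; chars id.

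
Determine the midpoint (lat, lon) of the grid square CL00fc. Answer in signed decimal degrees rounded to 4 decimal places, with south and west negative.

20.1042, -139.5417

Field C=2, L=11: +2·20° lon, +11·10° lat → SW at lon -140°, lat 20°.
Square 0, 0: +0·2° lon, +0·1° lat → SW at lon -140°, lat 20°.
Subsquare f=5, c=2: +5·0.0833333° lon, +2·0.0416667° lat → SW at lon -139.583°, lat 20.0833°.
Cell spans 0.0833333° lon × 0.0416667° lat. Centre is SW corner plus half of each.
latitude 20.1042, longitude -139.5417.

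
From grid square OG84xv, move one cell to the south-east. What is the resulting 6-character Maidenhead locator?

Longitude subsquare x = 23; +1 → 24, wraps to 0 = a, carry into square.
Longitude square 8; +1 → 9.
Latitude subsquare v = 21; −1 → 20 = u.

OG94au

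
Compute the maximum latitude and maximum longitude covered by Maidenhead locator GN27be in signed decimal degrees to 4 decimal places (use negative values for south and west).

Field G=6, N=13: +6·20° lon, +13·10° lat → SW at lon -60°, lat 40°.
Square 2, 7: +2·2° lon, +7·1° lat → SW at lon -56°, lat 47°.
Subsquare b=1, e=4: +1·0.0833333° lon, +4·0.0416667° lat → SW at lon -55.9167°, lat 47.1667°.
Cell spans 0.0833333° lon × 0.0416667° lat. NE corner is SW corner plus one full cell.
latitude 47.2083, longitude -55.8333.

47.2083, -55.8333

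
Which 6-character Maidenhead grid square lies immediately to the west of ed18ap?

ED08xp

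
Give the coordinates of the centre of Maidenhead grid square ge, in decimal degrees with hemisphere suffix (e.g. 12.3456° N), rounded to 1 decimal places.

Field G=6, E=4: +6·20° lon, +4·10° lat → SW at lon -60°, lat -50°.
Cell spans 20° lon × 10° lat. Centre is SW corner plus half of each.
latitude 45.0° S, longitude 50.0° W.

45.0° S, 50.0° W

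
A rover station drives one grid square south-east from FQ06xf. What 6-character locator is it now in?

Longitude subsquare x = 23; +1 → 24, wraps to 0 = a, carry into square.
Longitude square 0; +1 → 1.
Latitude subsquare f = 5; −1 → 4 = e.

FQ16ae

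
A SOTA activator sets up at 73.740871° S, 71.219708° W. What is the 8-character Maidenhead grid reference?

FB46jg32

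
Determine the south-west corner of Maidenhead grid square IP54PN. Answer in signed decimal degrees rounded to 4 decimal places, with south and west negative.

Field I=8, P=15: +8·20° lon, +15·10° lat → SW at lon -20°, lat 60°.
Square 5, 4: +5·2° lon, +4·1° lat → SW at lon -10°, lat 64°.
Subsquare p=15, n=13: +15·0.0833333° lon, +13·0.0416667° lat → SW at lon -8.75°, lat 64.5417°.
latitude 64.5417, longitude -8.7500.

64.5417, -8.7500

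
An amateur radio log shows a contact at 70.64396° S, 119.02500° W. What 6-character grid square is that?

DB09li

Add 180° to longitude and 90° to latitude: 60.9750, 19.3560.
Field (20°×10°, letters A–R): 60.9750/20 → 3 → D, 19.3560/10 → 1 → B; chars DB.
Square (2°×1°, digits 0–9): 0.9750/2 → 0, 9.3560/1 → 9; chars 09.
Subsquare (5′×2.5′, letters a–x): 0.9750/0.0833333 → 11 → l, 0.3560/0.0416667 → 8 → i; chars li.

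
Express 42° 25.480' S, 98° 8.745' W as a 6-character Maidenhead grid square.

EE07wn

Offset from 180°W / 90°S: lon 81.8542°, lat 47.5753°.
Field: lon ⌊81.8542/20⌋ = 4 → E; lat ⌊47.5753/10⌋ = 4 → E.
Square: lon ⌊1.8542/2⌋ = 0; lat ⌊7.5753/1⌋ = 7.
Subsquare: lon ⌊1.8542/0.0833333⌋ = 22 → w; lat ⌊0.5753/0.0416667⌋ = 13 → n.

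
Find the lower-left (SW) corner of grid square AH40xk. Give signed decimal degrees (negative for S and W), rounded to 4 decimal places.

Field A=0, H=7: +0·20° lon, +7·10° lat → SW at lon -180°, lat -20°.
Square 4, 0: +4·2° lon, +0·1° lat → SW at lon -172°, lat -20°.
Subsquare x=23, k=10: +23·0.0833333° lon, +10·0.0416667° lat → SW at lon -170.083°, lat -19.5833°.
latitude -19.5833, longitude -170.0833.

-19.5833, -170.0833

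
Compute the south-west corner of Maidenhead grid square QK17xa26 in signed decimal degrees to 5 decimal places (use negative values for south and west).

Field Q=16, K=10: +16·20° lon, +10·10° lat → SW at lon 140°, lat 10°.
Square 1, 7: +1·2° lon, +7·1° lat → SW at lon 142°, lat 17°.
Subsquare x=23, a=0: +23·0.0833333° lon, +0·0.0416667° lat → SW at lon 143.917°, lat 17°.
Extended square 2, 6: +2·0.00833333° lon, +6·0.00416667° lat → SW at lon 143.933°, lat 17.025°.
latitude 17.02500, longitude 143.93333.

17.02500, 143.93333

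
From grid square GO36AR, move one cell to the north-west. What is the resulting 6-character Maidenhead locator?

GO26xs

Longitude subsquare a = 0; −1 → -1, wraps to 23 = x, carry into square.
Longitude square 3; −1 → 2.
Latitude subsquare r = 17; +1 → 18 = s.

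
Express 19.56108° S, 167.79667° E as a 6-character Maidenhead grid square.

Shift to the Maidenhead origin (180°W, 90°S): lon 347.7967, lat 70.4389.
Field (20°×10°, letters A–R): 347.7967/20 → 17 → R, 70.4389/10 → 7 → H; chars RH.
Square (2°×1°, digits 0–9): 7.7967/2 → 3, 0.4389/1 → 0; chars 30.
Subsquare (5′×2.5′, letters a–x): 1.7967/0.0833333 → 21 → v, 0.4389/0.0416667 → 10 → k; chars vk.

RH30vk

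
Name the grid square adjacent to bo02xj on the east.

BO12aj

Longitude subsquare x = 23; +1 → 24, wraps to 0 = a, carry into square.
Longitude square 0; +1 → 1.
The latitude characters are unchanged.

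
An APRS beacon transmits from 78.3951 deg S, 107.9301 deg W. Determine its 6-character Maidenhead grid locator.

Offset from 180°W / 90°S: lon 72.0699°, lat 11.6049°.
Field: lon ⌊72.0699/20⌋ = 3 → D; lat ⌊11.6049/10⌋ = 1 → B.
Square: lon ⌊12.0699/2⌋ = 6; lat ⌊1.6049/1⌋ = 1.
Subsquare: lon ⌊0.0699/0.0833333⌋ = 0 → a; lat ⌊0.6049/0.0416667⌋ = 14 → o.

DB61ao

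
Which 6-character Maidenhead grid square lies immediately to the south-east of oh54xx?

OH64aw

Longitude subsquare x = 23; +1 → 24, wraps to 0 = a, carry into square.
Longitude square 5; +1 → 6.
Latitude subsquare x = 23; −1 → 22 = w.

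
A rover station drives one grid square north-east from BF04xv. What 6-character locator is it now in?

Longitude subsquare x = 23; +1 → 24, wraps to 0 = a, carry into square.
Longitude square 0; +1 → 1.
Latitude subsquare v = 21; +1 → 22 = w.

BF14aw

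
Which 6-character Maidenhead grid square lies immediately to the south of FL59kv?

Latitude subsquare v = 21; −1 → 20 = u.
The longitude characters are unchanged.

FL59ku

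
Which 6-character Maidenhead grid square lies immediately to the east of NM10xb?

NM20ab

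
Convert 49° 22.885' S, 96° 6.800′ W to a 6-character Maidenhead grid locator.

EE10wo

Shift to the Maidenhead origin (180°W, 90°S): lon 83.8867, lat 40.6186.
Field (20°×10°, letters A–R): 83.8867/20 → 4 → E, 40.6186/10 → 4 → E; chars EE.
Square (2°×1°, digits 0–9): 3.8867/2 → 1, 0.6186/1 → 0; chars 10.
Subsquare (5′×2.5′, letters a–x): 1.8867/0.0833333 → 22 → w, 0.6186/0.0416667 → 14 → o; chars wo.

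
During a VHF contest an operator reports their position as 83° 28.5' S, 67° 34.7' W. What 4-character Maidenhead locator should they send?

Shift to the Maidenhead origin (180°W, 90°S): lon 112.42, lat 6.53.
Field (20°×10°, letters A–R): lon ⌊112.42/20⌋ = 5 → F; lat ⌊6.53/10⌋ = 0 → A.
Square (2°×1°, digits 0–9): lon ⌊12.42/2⌋ = 6; lat ⌊6.53/1⌋ = 6.

FA66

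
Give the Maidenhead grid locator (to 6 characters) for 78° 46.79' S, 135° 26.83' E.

PB71rf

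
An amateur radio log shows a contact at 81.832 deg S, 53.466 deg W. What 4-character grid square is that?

GA38

Offset from 180°W / 90°S: lon 126.53°, lat 8.17°.
Field: 126.53/20 → 6 → G, 8.17/10 → 0 → A; chars GA.
Square: 6.53/2 → 3, 8.17/1 → 8; chars 38.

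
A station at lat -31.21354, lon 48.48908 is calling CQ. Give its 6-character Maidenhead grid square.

Shift to the Maidenhead origin (180°W, 90°S): lon 228.4891, lat 58.7865.
Field: lon ⌊228.4891/20⌋ = 11 → L; lat ⌊58.7865/10⌋ = 5 → F.
Square: lon ⌊8.4891/2⌋ = 4; lat ⌊8.7865/1⌋ = 8.
Subsquare: lon ⌊0.4891/0.0833333⌋ = 5 → f; lat ⌊0.7865/0.0416667⌋ = 18 → s.

LF48fs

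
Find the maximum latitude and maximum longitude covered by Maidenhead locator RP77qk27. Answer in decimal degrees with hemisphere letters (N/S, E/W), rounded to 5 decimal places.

67.45000° N, 175.35833° E

Field R=17, P=15: +17·20° lon, +15·10° lat → SW at lon 160°, lat 60°.
Square 7, 7: +7·2° lon, +7·1° lat → SW at lon 174°, lat 67°.
Subsquare q=16, k=10: +16·0.0833333° lon, +10·0.0416667° lat → SW at lon 175.333°, lat 67.4167°.
Extended square 2, 7: +2·0.00833333° lon, +7·0.00416667° lat → SW at lon 175.35°, lat 67.4458°.
Cell spans 0.00833333° lon × 0.00416667° lat. NE corner is SW corner plus one full cell.
latitude 67.45000° N, longitude 175.35833° E.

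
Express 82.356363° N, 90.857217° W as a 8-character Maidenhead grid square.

ER42ni75

Add 180° to longitude and 90° to latitude: 89.14278, 172.35636.
Field: lon ⌊89.14278/20⌋ = 4 → E; lat ⌊172.35636/10⌋ = 17 → R.
Square: lon ⌊9.14278/2⌋ = 4; lat ⌊2.35636/1⌋ = 2.
Subsquare: lon ⌊1.14278/0.0833333⌋ = 13 → n; lat ⌊0.35636/0.0416667⌋ = 8 → i.
Extended square: lon ⌊0.05945/0.00833333⌋ = 7; lat ⌊0.02303/0.00416667⌋ = 5.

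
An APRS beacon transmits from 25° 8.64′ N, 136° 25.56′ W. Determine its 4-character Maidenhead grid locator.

CL15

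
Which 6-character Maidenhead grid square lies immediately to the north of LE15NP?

LE15nq

Latitude subsquare p = 15; +1 → 16 = q.
The longitude characters are unchanged.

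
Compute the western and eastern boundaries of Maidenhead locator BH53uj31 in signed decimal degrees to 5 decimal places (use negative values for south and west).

-148.30833, -148.30000

Field B=1, H=7: +1·20° lon, +7·10° lat → SW at lon -160°, lat -20°.
Square 5, 3: +5·2° lon, +3·1° lat → SW at lon -150°, lat -17°.
Subsquare u=20, j=9: +20·0.0833333° lon, +9·0.0416667° lat → SW at lon -148.333°, lat -16.625°.
Extended square 3, 1: +3·0.00833333° lon, +1·0.00416667° lat → SW at lon -148.308°, lat -16.6208°.
Cell spans 0.00833333° lon × 0.00416667° lat.
west -148.30833, east -148.30000.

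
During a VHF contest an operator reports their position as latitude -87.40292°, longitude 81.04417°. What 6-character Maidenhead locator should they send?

NA02mo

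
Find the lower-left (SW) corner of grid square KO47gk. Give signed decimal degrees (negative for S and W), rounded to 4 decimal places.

57.4167, 28.5000

Field K=10, O=14: +10·20° lon, +14·10° lat → SW at lon 20°, lat 50°.
Square 4, 7: +4·2° lon, +7·1° lat → SW at lon 28°, lat 57°.
Subsquare g=6, k=10: +6·0.0833333° lon, +10·0.0416667° lat → SW at lon 28.5°, lat 57.4167°.
latitude 57.4167, longitude 28.5000.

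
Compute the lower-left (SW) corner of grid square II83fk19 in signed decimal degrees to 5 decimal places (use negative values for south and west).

-6.54583, -3.57500

Field I=8, I=8: +8·20° lon, +8·10° lat → SW at lon -20°, lat -10°.
Square 8, 3: +8·2° lon, +3·1° lat → SW at lon -4°, lat -7°.
Subsquare f=5, k=10: +5·0.0833333° lon, +10·0.0416667° lat → SW at lon -3.58333°, lat -6.58333°.
Extended square 1, 9: +1·0.00833333° lon, +9·0.00416667° lat → SW at lon -3.575°, lat -6.54583°.
latitude -6.54583, longitude -3.57500.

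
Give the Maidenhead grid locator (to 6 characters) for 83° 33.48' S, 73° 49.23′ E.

Add 180° to longitude and 90° to latitude: 253.8205, 6.4420.
Field (20°×10°, letters A–R): lon ⌊253.8205/20⌋ = 12 → M; lat ⌊6.4420/10⌋ = 0 → A.
Square (2°×1°, digits 0–9): lon ⌊13.8205/2⌋ = 6; lat ⌊6.4420/1⌋ = 6.
Subsquare (5′×2.5′, letters a–x): lon ⌊1.8205/0.0833333⌋ = 21 → v; lat ⌊0.4420/0.0416667⌋ = 10 → k.

MA66vk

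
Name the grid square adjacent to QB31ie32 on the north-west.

QB31ie23

Longitude extended square 3; −1 → 2.
Latitude extended square 2; +1 → 3.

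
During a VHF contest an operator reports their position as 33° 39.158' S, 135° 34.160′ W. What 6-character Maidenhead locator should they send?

CF26fi

Shift to the Maidenhead origin (180°W, 90°S): lon 44.4307, lat 56.3474.
Field: lon ⌊44.4307/20⌋ = 2 → C; lat ⌊56.3474/10⌋ = 5 → F.
Square: lon ⌊4.4307/2⌋ = 2; lat ⌊6.3474/1⌋ = 6.
Subsquare: lon ⌊0.4307/0.0833333⌋ = 5 → f; lat ⌊0.3474/0.0416667⌋ = 8 → i.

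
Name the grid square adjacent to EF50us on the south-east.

Longitude subsquare u = 20; +1 → 21 = v.
Latitude subsquare s = 18; −1 → 17 = r.

EF50vr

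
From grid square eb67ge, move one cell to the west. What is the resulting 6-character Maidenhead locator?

Longitude subsquare g = 6; −1 → 5 = f.
The latitude characters are unchanged.

EB67fe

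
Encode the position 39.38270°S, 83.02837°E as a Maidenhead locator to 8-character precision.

NF10mo38

Add 180° to longitude and 90° to latitude: 263.02837, 50.61730.
Field: 263.02837/20 → 13 → N, 50.61730/10 → 5 → F; chars NF.
Square: 3.02837/2 → 1, 0.61730/1 → 0; chars 10.
Subsquare: 1.02837/0.0833333 → 12 → m, 0.61730/0.0416667 → 14 → o; chars mo.
Extended square: 0.02837/0.00833333 → 3, 0.03397/0.00416667 → 8; chars 38.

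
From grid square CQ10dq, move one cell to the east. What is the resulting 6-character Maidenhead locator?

Longitude subsquare d = 3; +1 → 4 = e.
The latitude characters are unchanged.

CQ10eq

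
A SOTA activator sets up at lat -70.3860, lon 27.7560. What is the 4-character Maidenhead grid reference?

Add 180° to longitude and 90° to latitude: 207.76, 19.61.
Field (20°×10°, letters A–R): 207.76/20 → 10 → K, 19.61/10 → 1 → B; chars KB.
Square (2°×1°, digits 0–9): 7.76/2 → 3, 9.61/1 → 9; chars 39.

KB39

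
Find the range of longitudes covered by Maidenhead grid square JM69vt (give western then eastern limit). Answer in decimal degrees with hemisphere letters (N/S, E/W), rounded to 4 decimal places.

Field J=9, M=12: +9·20° lon, +12·10° lat → SW at lon 0°, lat 30°.
Square 6, 9: +6·2° lon, +9·1° lat → SW at lon 12°, lat 39°.
Subsquare v=21, t=19: +21·0.0833333° lon, +19·0.0416667° lat → SW at lon 13.75°, lat 39.7917°.
Cell spans 0.0833333° lon × 0.0416667° lat.
west 13.7500° E, east 13.8333° E.

13.7500° E, 13.8333° E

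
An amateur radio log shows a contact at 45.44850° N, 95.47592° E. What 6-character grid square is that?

NN75rk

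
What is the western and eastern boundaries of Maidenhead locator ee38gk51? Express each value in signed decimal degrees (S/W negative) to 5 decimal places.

Field E=4, E=4: +4·20° lon, +4·10° lat → SW at lon -100°, lat -50°.
Square 3, 8: +3·2° lon, +8·1° lat → SW at lon -94°, lat -42°.
Subsquare g=6, k=10: +6·0.0833333° lon, +10·0.0416667° lat → SW at lon -93.5°, lat -41.5833°.
Extended square 5, 1: +5·0.00833333° lon, +1·0.00416667° lat → SW at lon -93.4583°, lat -41.5792°.
Cell spans 0.00833333° lon × 0.00416667° lat.
west -93.45833, east -93.45000.

-93.45833, -93.45000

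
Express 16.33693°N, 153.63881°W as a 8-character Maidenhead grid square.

BK36ei30

Add 180° to longitude and 90° to latitude: 26.36119, 106.33693.
Field: 26.36119/20 → 1 → B, 106.33693/10 → 10 → K; chars BK.
Square: 6.36119/2 → 3, 6.33693/1 → 6; chars 36.
Subsquare: 0.36119/0.0833333 → 4 → e, 0.33693/0.0416667 → 8 → i; chars ei.
Extended square: 0.02786/0.00833333 → 3, 0.00360/0.00416667 → 0; chars 30.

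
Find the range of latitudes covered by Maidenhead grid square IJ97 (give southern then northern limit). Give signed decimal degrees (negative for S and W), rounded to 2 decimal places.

7.00, 8.00

Field I=8, J=9: +8·20° lon, +9·10° lat → SW at lon -20°, lat 0°.
Square 9, 7: +9·2° lon, +7·1° lat → SW at lon -2°, lat 7°.
Cell spans 2° lon × 1° lat.
south 7.00, north 8.00.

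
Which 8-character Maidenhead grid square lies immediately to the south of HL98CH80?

HL98cg89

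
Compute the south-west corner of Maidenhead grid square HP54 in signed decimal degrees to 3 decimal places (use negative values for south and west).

64.000, -30.000

Field H=7, P=15: +7·20° lon, +15·10° lat → SW at lon -40°, lat 60°.
Square 5, 4: +5·2° lon, +4·1° lat → SW at lon -30°, lat 64°.
latitude 64.000, longitude -30.000.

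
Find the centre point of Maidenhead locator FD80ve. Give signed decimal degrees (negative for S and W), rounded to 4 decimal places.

-59.8125, -62.2083

Field F=5, D=3: +5·20° lon, +3·10° lat → SW at lon -80°, lat -60°.
Square 8, 0: +8·2° lon, +0·1° lat → SW at lon -64°, lat -60°.
Subsquare v=21, e=4: +21·0.0833333° lon, +4·0.0416667° lat → SW at lon -62.25°, lat -59.8333°.
Cell spans 0.0833333° lon × 0.0416667° lat. Centre is SW corner plus half of each.
latitude -59.8125, longitude -62.2083.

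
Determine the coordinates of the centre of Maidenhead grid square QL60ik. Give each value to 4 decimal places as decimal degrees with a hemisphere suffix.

20.4375° N, 152.7083° E

Field Q=16, L=11: +16·20° lon, +11·10° lat → SW at lon 140°, lat 20°.
Square 6, 0: +6·2° lon, +0·1° lat → SW at lon 152°, lat 20°.
Subsquare i=8, k=10: +8·0.0833333° lon, +10·0.0416667° lat → SW at lon 152.667°, lat 20.4167°.
Cell spans 0.0833333° lon × 0.0416667° lat. Centre is SW corner plus half of each.
latitude 20.4375° N, longitude 152.7083° E.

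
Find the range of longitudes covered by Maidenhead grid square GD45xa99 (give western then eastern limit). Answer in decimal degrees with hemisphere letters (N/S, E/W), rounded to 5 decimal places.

50.00833° W, 50.00000° W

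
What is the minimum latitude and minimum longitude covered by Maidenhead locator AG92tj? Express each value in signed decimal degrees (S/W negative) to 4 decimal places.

Field A=0, G=6: +0·20° lon, +6·10° lat → SW at lon -180°, lat -30°.
Square 9, 2: +9·2° lon, +2·1° lat → SW at lon -162°, lat -28°.
Subsquare t=19, j=9: +19·0.0833333° lon, +9·0.0416667° lat → SW at lon -160.417°, lat -27.625°.
latitude -27.6250, longitude -160.4167.

-27.6250, -160.4167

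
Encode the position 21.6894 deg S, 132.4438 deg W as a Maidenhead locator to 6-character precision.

CG38sh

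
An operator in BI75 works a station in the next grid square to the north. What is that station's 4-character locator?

Latitude square 5; +1 → 6.
The longitude characters are unchanged.

BI76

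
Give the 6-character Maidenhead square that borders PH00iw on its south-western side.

Longitude subsquare i = 8; −1 → 7 = h.
Latitude subsquare w = 22; −1 → 21 = v.

PH00hv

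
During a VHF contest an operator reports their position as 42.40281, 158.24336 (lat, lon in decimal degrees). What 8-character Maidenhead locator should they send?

Add 180° to longitude and 90° to latitude: 338.24336, 132.40281.
Field: lon ⌊338.24336/20⌋ = 16 → Q; lat ⌊132.40281/10⌋ = 13 → N.
Square: lon ⌊18.24336/2⌋ = 9; lat ⌊2.40281/1⌋ = 2.
Subsquare: lon ⌊0.24336/0.0833333⌋ = 2 → c; lat ⌊0.40281/0.0416667⌋ = 9 → j.
Extended square: lon ⌊0.07669/0.00833333⌋ = 9; lat ⌊0.02781/0.00416667⌋ = 6.

QN92cj96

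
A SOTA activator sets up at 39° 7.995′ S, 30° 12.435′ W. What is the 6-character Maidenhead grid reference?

HF40vu

Offset from 180°W / 90°S: lon 149.7928°, lat 50.8668°.
Field (20°×10°, letters A–R): lon ⌊149.7928/20⌋ = 7 → H; lat ⌊50.8668/10⌋ = 5 → F.
Square (2°×1°, digits 0–9): lon ⌊9.7928/2⌋ = 4; lat ⌊0.8668/1⌋ = 0.
Subsquare (5′×2.5′, letters a–x): lon ⌊1.7928/0.0833333⌋ = 21 → v; lat ⌊0.8668/0.0416667⌋ = 20 → u.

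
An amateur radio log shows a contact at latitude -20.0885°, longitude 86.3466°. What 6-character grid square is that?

Add 180° to longitude and 90° to latitude: 266.3466, 69.9115.
Field (20°×10°, letters A–R): lon ⌊266.3466/20⌋ = 13 → N; lat ⌊69.9115/10⌋ = 6 → G.
Square (2°×1°, digits 0–9): lon ⌊6.3466/2⌋ = 3; lat ⌊9.9115/1⌋ = 9.
Subsquare (5′×2.5′, letters a–x): lon ⌊0.3466/0.0833333⌋ = 4 → e; lat ⌊0.9115/0.0416667⌋ = 21 → v.

NG39ev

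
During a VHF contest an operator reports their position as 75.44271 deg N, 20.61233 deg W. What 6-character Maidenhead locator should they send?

HQ95qk

Shift to the Maidenhead origin (180°W, 90°S): lon 159.3877, lat 165.4427.
Field (20°×10°, letters A–R): 159.3877/20 → 7 → H, 165.4427/10 → 16 → Q; chars HQ.
Square (2°×1°, digits 0–9): 19.3877/2 → 9, 5.4427/1 → 5; chars 95.
Subsquare (5′×2.5′, letters a–x): 1.3877/0.0833333 → 16 → q, 0.4427/0.0416667 → 10 → k; chars qk.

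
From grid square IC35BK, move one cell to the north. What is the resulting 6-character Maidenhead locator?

Latitude subsquare k = 10; +1 → 11 = l.
The longitude characters are unchanged.

IC35bl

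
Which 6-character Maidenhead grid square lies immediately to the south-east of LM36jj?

LM36ki

Longitude subsquare j = 9; +1 → 10 = k.
Latitude subsquare j = 9; −1 → 8 = i.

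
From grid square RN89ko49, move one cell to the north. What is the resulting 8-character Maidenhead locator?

RN89kp40

Latitude extended square 9; +1 → 10, wraps to 0, carry into subsquare.
Latitude subsquare o = 14; +1 → 15 = p.
The longitude characters are unchanged.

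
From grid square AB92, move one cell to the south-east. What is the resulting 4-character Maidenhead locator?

BB01

Longitude square 9; +1 → 10, wraps to 0, carry into field.
Longitude field A = 0; +1 → 1 = B.
Latitude square 2; −1 → 1.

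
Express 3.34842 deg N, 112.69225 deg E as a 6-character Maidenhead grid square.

Offset from 180°W / 90°S: lon 292.6923°, lat 93.3484°.
Field: 292.6923/20 → 14 → O, 93.3484/10 → 9 → J; chars OJ.
Square: 12.6923/2 → 6, 3.3484/1 → 3; chars 63.
Subsquare: 0.6923/0.0833333 → 8 → i, 0.3484/0.0416667 → 8 → i; chars ii.

OJ63ii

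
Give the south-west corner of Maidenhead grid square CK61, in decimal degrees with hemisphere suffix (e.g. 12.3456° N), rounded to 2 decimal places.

11.00° N, 128.00° W

Field C=2, K=10: +2·20° lon, +10·10° lat → SW at lon -140°, lat 10°.
Square 6, 1: +6·2° lon, +1·1° lat → SW at lon -128°, lat 11°.
latitude 11.00° N, longitude 128.00° W.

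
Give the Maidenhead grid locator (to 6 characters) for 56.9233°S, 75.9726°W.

Offset from 180°W / 90°S: lon 104.0274°, lat 33.0767°.
Field: lon ⌊104.0274/20⌋ = 5 → F; lat ⌊33.0767/10⌋ = 3 → D.
Square: lon ⌊4.0274/2⌋ = 2; lat ⌊3.0767/1⌋ = 3.
Subsquare: lon ⌊0.0274/0.0833333⌋ = 0 → a; lat ⌊0.0767/0.0416667⌋ = 1 → b.

FD23ab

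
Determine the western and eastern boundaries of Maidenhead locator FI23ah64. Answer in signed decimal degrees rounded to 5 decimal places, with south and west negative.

Field F=5, I=8: +5·20° lon, +8·10° lat → SW at lon -80°, lat -10°.
Square 2, 3: +2·2° lon, +3·1° lat → SW at lon -76°, lat -7°.
Subsquare a=0, h=7: +0·0.0833333° lon, +7·0.0416667° lat → SW at lon -76°, lat -6.70833°.
Extended square 6, 4: +6·0.00833333° lon, +4·0.00416667° lat → SW at lon -75.95°, lat -6.69167°.
Cell spans 0.00833333° lon × 0.00416667° lat.
west -75.95000, east -75.94167.

-75.95000, -75.94167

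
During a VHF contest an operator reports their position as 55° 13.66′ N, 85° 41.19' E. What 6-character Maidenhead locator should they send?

Offset from 180°W / 90°S: lon 265.6865°, lat 145.2277°.
Field (20°×10°, letters A–R): 265.6865/20 → 13 → N, 145.2277/10 → 14 → O; chars NO.
Square (2°×1°, digits 0–9): 5.6865/2 → 2, 5.2277/1 → 5; chars 25.
Subsquare (5′×2.5′, letters a–x): 1.6865/0.0833333 → 20 → u, 0.2277/0.0416667 → 5 → f; chars uf.

NO25uf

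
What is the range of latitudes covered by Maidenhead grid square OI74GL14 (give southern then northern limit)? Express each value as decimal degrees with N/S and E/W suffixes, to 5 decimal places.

Field O=14, I=8: +14·20° lon, +8·10° lat → SW at lon 100°, lat -10°.
Square 7, 4: +7·2° lon, +4·1° lat → SW at lon 114°, lat -6°.
Subsquare g=6, l=11: +6·0.0833333° lon, +11·0.0416667° lat → SW at lon 114.5°, lat -5.54167°.
Extended square 1, 4: +1·0.00833333° lon, +4·0.00416667° lat → SW at lon 114.508°, lat -5.525°.
Cell spans 0.00833333° lon × 0.00416667° lat.
south 5.52500° S, north 5.52083° S.

5.52500° S, 5.52083° S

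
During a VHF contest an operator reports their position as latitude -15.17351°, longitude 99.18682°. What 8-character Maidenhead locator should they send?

NH94ot28

Add 180° to longitude and 90° to latitude: 279.18682, 74.82649.
Field: 279.18682/20 → 13 → N, 74.82649/10 → 7 → H; chars NH.
Square: 19.18682/2 → 9, 4.82649/1 → 4; chars 94.
Subsquare: 1.18682/0.0833333 → 14 → o, 0.82649/0.0416667 → 19 → t; chars ot.
Extended square: 0.02015/0.00833333 → 2, 0.03482/0.00416667 → 8; chars 28.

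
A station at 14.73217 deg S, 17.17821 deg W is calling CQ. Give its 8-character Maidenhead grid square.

Offset from 180°W / 90°S: lon 162.82179°, lat 75.26783°.
Field: 162.82179/20 → 8 → I, 75.26783/10 → 7 → H; chars IH.
Square: 2.82179/2 → 1, 5.26783/1 → 5; chars 15.
Subsquare: 0.82179/0.0833333 → 9 → j, 0.26783/0.0416667 → 6 → g; chars jg.
Extended square: 0.07179/0.00833333 → 8, 0.01783/0.00416667 → 4; chars 84.

IH15jg84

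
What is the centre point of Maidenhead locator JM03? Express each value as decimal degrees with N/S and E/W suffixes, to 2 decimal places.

Field J=9, M=12: +9·20° lon, +12·10° lat → SW at lon 0°, lat 30°.
Square 0, 3: +0·2° lon, +3·1° lat → SW at lon 0°, lat 33°.
Cell spans 2° lon × 1° lat. Centre is SW corner plus half of each.
latitude 33.50° N, longitude 1.00° E.

33.50° N, 1.00° E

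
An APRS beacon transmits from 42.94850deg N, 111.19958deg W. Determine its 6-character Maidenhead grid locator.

Add 180° to longitude and 90° to latitude: 68.8004, 132.9485.
Field (20°×10°, letters A–R): 68.8004/20 → 3 → D, 132.9485/10 → 13 → N; chars DN.
Square (2°×1°, digits 0–9): 8.8004/2 → 4, 2.9485/1 → 2; chars 42.
Subsquare (5′×2.5′, letters a–x): 0.8004/0.0833333 → 9 → j, 0.9485/0.0416667 → 22 → w; chars jw.

DN42jw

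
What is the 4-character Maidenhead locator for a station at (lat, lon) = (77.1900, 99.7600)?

NQ97

Add 180° to longitude and 90° to latitude: 279.76, 167.19.
Field (20°×10°, letters A–R): lon ⌊279.76/20⌋ = 13 → N; lat ⌊167.19/10⌋ = 16 → Q.
Square (2°×1°, digits 0–9): lon ⌊19.76/2⌋ = 9; lat ⌊7.19/1⌋ = 7.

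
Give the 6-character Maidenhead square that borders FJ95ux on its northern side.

Latitude subsquare x = 23; +1 → 24, wraps to 0 = a, carry into square.
Latitude square 5; +1 → 6.
The longitude characters are unchanged.

FJ96ua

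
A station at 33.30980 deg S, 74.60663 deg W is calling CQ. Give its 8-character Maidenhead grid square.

FF26qq75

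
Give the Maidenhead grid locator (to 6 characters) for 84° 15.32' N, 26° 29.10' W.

HR64sg

Add 180° to longitude and 90° to latitude: 153.5150, 174.2553.
Field: lon ⌊153.5150/20⌋ = 7 → H; lat ⌊174.2553/10⌋ = 17 → R.
Square: lon ⌊13.5150/2⌋ = 6; lat ⌊4.2553/1⌋ = 4.
Subsquare: lon ⌊1.5150/0.0833333⌋ = 18 → s; lat ⌊0.2553/0.0416667⌋ = 6 → g.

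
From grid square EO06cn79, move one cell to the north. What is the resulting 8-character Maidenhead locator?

EO06co70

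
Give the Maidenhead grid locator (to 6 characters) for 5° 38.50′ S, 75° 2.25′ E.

MI74mi

Offset from 180°W / 90°S: lon 255.0375°, lat 84.3583°.
Field: 255.0375/20 → 12 → M, 84.3583/10 → 8 → I; chars MI.
Square: 15.0375/2 → 7, 4.3583/1 → 4; chars 74.
Subsquare: 1.0375/0.0833333 → 12 → m, 0.3583/0.0416667 → 8 → i; chars mi.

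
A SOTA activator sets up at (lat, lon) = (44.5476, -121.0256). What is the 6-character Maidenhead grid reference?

CN94ln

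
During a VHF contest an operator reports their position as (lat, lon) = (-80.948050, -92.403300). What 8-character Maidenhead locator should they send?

EA39tb12

Offset from 180°W / 90°S: lon 87.59670°, lat 9.05195°.
Field (20°×10°, letters A–R): lon ⌊87.59670/20⌋ = 4 → E; lat ⌊9.05195/10⌋ = 0 → A.
Square (2°×1°, digits 0–9): lon ⌊7.59670/2⌋ = 3; lat ⌊9.05195/1⌋ = 9.
Subsquare (5′×2.5′, letters a–x): lon ⌊1.59670/0.0833333⌋ = 19 → t; lat ⌊0.05195/0.0416667⌋ = 1 → b.
Extended square (30″×15″, digits 0–9): lon ⌊0.01337/0.00833333⌋ = 1; lat ⌊0.01028/0.00416667⌋ = 2.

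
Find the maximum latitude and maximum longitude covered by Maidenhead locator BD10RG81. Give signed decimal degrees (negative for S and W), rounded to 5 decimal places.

-59.74167, -156.50833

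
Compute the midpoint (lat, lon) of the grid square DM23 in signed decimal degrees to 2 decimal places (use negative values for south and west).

Field D=3, M=12: +3·20° lon, +12·10° lat → SW at lon -120°, lat 30°.
Square 2, 3: +2·2° lon, +3·1° lat → SW at lon -116°, lat 33°.
Cell spans 2° lon × 1° lat. Centre is SW corner plus half of each.
latitude 33.50, longitude -115.00.

33.50, -115.00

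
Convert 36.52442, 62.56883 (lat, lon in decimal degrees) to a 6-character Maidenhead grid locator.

MM16gm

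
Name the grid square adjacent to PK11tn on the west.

Longitude subsquare t = 19; −1 → 18 = s.
The latitude characters are unchanged.

PK11sn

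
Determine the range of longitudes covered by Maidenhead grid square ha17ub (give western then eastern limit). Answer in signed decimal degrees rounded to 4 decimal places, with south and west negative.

-36.3333, -36.2500

Field H=7, A=0: +7·20° lon, +0·10° lat → SW at lon -40°, lat -90°.
Square 1, 7: +1·2° lon, +7·1° lat → SW at lon -38°, lat -83°.
Subsquare u=20, b=1: +20·0.0833333° lon, +1·0.0416667° lat → SW at lon -36.3333°, lat -82.9583°.
Cell spans 0.0833333° lon × 0.0416667° lat.
west -36.3333, east -36.2500.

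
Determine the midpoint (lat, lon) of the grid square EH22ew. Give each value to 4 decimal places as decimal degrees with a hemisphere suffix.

17.0625° S, 95.6250° W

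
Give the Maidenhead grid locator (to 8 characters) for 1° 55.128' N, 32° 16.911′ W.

HJ31uw60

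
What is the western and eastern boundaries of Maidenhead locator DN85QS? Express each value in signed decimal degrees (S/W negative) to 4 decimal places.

Field D=3, N=13: +3·20° lon, +13·10° lat → SW at lon -120°, lat 40°.
Square 8, 5: +8·2° lon, +5·1° lat → SW at lon -104°, lat 45°.
Subsquare q=16, s=18: +16·0.0833333° lon, +18·0.0416667° lat → SW at lon -102.667°, lat 45.75°.
Cell spans 0.0833333° lon × 0.0416667° lat.
west -102.6667, east -102.5833.

-102.6667, -102.5833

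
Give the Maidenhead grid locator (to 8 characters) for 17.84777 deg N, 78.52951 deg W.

Add 180° to longitude and 90° to latitude: 101.47049, 107.84777.
Field (20°×10°, letters A–R): 101.47049/20 → 5 → F, 107.84777/10 → 10 → K; chars FK.
Square (2°×1°, digits 0–9): 1.47049/2 → 0, 7.84777/1 → 7; chars 07.
Subsquare (5′×2.5′, letters a–x): 1.47049/0.0833333 → 17 → r, 0.84777/0.0416667 → 20 → u; chars ru.
Extended square (30″×15″, digits 0–9): 0.05382/0.00833333 → 6, 0.01444/0.00416667 → 3; chars 63.

FK07ru63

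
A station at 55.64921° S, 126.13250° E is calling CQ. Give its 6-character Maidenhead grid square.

Add 180° to longitude and 90° to latitude: 306.1325, 34.3508.
Field: lon ⌊306.1325/20⌋ = 15 → P; lat ⌊34.3508/10⌋ = 3 → D.
Square: lon ⌊6.1325/2⌋ = 3; lat ⌊4.3508/1⌋ = 4.
Subsquare: lon ⌊0.1325/0.0833333⌋ = 1 → b; lat ⌊0.3508/0.0416667⌋ = 8 → i.

PD34bi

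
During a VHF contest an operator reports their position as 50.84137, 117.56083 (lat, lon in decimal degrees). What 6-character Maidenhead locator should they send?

Shift to the Maidenhead origin (180°W, 90°S): lon 297.5608, lat 140.8414.
Field: 297.5608/20 → 14 → O, 140.8414/10 → 14 → O; chars OO.
Square: 17.5608/2 → 8, 0.8414/1 → 0; chars 80.
Subsquare: 1.5608/0.0833333 → 18 → s, 0.8414/0.0416667 → 20 → u; chars su.

OO80su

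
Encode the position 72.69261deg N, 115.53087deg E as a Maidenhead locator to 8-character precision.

OQ72sq36

Shift to the Maidenhead origin (180°W, 90°S): lon 295.53087, lat 162.69261.
Field: lon ⌊295.53087/20⌋ = 14 → O; lat ⌊162.69261/10⌋ = 16 → Q.
Square: lon ⌊15.53087/2⌋ = 7; lat ⌊2.69261/1⌋ = 2.
Subsquare: lon ⌊1.53087/0.0833333⌋ = 18 → s; lat ⌊0.69261/0.0416667⌋ = 16 → q.
Extended square: lon ⌊0.03087/0.00833333⌋ = 3; lat ⌊0.02594/0.00416667⌋ = 6.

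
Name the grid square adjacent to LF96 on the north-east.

MF07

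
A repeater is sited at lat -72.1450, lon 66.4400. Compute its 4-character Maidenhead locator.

MB37

Shift to the Maidenhead origin (180°W, 90°S): lon 246.44, lat 17.86.
Field: lon ⌊246.44/20⌋ = 12 → M; lat ⌊17.86/10⌋ = 1 → B.
Square: lon ⌊6.44/2⌋ = 3; lat ⌊7.86/1⌋ = 7.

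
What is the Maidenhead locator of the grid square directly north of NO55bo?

NO55bp

Latitude subsquare o = 14; +1 → 15 = p.
The longitude characters are unchanged.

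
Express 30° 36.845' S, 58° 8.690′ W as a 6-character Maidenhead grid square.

GF09wj

Offset from 180°W / 90°S: lon 121.8552°, lat 59.3859°.
Field: 121.8552/20 → 6 → G, 59.3859/10 → 5 → F; chars GF.
Square: 1.8552/2 → 0, 9.3859/1 → 9; chars 09.
Subsquare: 1.8552/0.0833333 → 22 → w, 0.3859/0.0416667 → 9 → j; chars wj.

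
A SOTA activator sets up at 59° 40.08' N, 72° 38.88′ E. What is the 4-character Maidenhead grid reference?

MO69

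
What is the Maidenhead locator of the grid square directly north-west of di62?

Longitude square 6; −1 → 5.
Latitude square 2; +1 → 3.

DI53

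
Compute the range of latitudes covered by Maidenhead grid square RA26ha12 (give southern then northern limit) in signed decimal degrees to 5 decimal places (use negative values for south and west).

-83.99167, -83.98750

Field R=17, A=0: +17·20° lon, +0·10° lat → SW at lon 160°, lat -90°.
Square 2, 6: +2·2° lon, +6·1° lat → SW at lon 164°, lat -84°.
Subsquare h=7, a=0: +7·0.0833333° lon, +0·0.0416667° lat → SW at lon 164.583°, lat -84°.
Extended square 1, 2: +1·0.00833333° lon, +2·0.00416667° lat → SW at lon 164.592°, lat -83.9917°.
Cell spans 0.00833333° lon × 0.00416667° lat.
south -83.99167, north -83.98750.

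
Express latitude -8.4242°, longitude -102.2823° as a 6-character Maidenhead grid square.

Offset from 180°W / 90°S: lon 77.7177°, lat 81.5758°.
Field: lon ⌊77.7177/20⌋ = 3 → D; lat ⌊81.5758/10⌋ = 8 → I.
Square: lon ⌊17.7177/2⌋ = 8; lat ⌊1.5758/1⌋ = 1.
Subsquare: lon ⌊1.7177/0.0833333⌋ = 20 → u; lat ⌊0.5758/0.0416667⌋ = 13 → n.

DI81un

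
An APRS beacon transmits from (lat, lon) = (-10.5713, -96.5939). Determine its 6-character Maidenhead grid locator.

EH19qk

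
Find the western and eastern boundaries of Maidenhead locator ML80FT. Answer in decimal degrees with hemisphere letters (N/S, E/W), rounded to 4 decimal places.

76.4167° E, 76.5000° E

Field M=12, L=11: +12·20° lon, +11·10° lat → SW at lon 60°, lat 20°.
Square 8, 0: +8·2° lon, +0·1° lat → SW at lon 76°, lat 20°.
Subsquare f=5, t=19: +5·0.0833333° lon, +19·0.0416667° lat → SW at lon 76.4167°, lat 20.7917°.
Cell spans 0.0833333° lon × 0.0416667° lat.
west 76.4167° E, east 76.5000° E.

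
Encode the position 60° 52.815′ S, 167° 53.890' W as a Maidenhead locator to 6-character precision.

Add 180° to longitude and 90° to latitude: 12.1018, 29.1198.
Field (20°×10°, letters A–R): lon ⌊12.1018/20⌋ = 0 → A; lat ⌊29.1198/10⌋ = 2 → C.
Square (2°×1°, digits 0–9): lon ⌊12.1018/2⌋ = 6; lat ⌊9.1198/1⌋ = 9.
Subsquare (5′×2.5′, letters a–x): lon ⌊0.1018/0.0833333⌋ = 1 → b; lat ⌊0.1198/0.0416667⌋ = 2 → c.

AC69bc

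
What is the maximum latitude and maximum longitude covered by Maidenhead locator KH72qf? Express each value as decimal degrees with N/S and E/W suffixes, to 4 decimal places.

17.7500° S, 35.4167° E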